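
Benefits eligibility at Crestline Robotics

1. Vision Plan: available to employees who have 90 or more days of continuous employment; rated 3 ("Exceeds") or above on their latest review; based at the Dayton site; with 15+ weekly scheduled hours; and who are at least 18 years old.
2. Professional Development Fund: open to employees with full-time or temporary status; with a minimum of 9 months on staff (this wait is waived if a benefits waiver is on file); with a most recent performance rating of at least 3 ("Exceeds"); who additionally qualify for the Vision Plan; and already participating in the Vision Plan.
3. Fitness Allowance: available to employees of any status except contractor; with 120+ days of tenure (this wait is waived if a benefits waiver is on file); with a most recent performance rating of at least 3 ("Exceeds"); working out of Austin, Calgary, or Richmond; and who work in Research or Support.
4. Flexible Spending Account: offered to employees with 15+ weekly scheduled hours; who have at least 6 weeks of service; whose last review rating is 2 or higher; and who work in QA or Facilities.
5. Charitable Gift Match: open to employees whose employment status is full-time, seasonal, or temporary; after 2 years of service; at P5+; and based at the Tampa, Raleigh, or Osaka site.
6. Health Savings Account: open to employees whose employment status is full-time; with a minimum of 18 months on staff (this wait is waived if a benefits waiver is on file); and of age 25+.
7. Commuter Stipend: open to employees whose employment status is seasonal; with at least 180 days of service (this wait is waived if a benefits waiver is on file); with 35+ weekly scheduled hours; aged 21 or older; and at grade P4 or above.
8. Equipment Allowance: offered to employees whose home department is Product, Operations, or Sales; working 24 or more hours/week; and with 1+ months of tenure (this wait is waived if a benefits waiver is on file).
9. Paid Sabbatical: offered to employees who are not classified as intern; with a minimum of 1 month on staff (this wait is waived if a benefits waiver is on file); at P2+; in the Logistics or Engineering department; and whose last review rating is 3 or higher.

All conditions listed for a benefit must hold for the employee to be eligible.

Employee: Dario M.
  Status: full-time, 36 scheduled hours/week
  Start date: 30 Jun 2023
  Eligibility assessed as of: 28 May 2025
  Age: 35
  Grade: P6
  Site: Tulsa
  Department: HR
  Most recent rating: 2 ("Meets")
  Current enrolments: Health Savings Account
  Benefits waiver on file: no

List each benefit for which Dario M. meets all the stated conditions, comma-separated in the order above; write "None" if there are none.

Service from 30 Jun 2023 to 28 May 2025: 698 days.
Vision Plan — service 698 days ≥ 90 days ✓; rating 2 < 3 ✗ → not eligible.
Professional Development Fund — status full-time ✓; no waiver, service 698 days ≥ 9 months (≈270 days) ✓; rating 2 < 3 ✗ → not eligible.
Fitness Allowance — status full-time ✓ (not excluded); no waiver, service 698 days ≥ 120 days ✓; rating 2 < 3 ✗ → not eligible.
Flexible Spending Account — 36 hrs/wk ≥ 15 ✓; service 698 days ≥ 6 weeks (≈42 days) ✓; rating 2 ≥ 2 ✓; dept HR ✗ → not eligible.
Charitable Gift Match — status full-time ✓; service 698 days < 2 years (≈730 days) ✗ → not eligible.
Health Savings Account — status full-time ✓; no waiver, service 698 days ≥ 18 months (≈540 days) ✓; age 35 ≥ 25 ✓ → eligible.
Commuter Stipend — status full-time ✗ (requires seasonal) → not eligible.
Equipment Allowance — dept HR ✗ → not eligible.
Paid Sabbatical — status full-time ✓ (not excluded); no waiver, service 698 days ≥ 1 month (≈30 days) ✓; grade P6 ≥ P2 ✓; dept HR ✗ → not eligible.

Health Savings Account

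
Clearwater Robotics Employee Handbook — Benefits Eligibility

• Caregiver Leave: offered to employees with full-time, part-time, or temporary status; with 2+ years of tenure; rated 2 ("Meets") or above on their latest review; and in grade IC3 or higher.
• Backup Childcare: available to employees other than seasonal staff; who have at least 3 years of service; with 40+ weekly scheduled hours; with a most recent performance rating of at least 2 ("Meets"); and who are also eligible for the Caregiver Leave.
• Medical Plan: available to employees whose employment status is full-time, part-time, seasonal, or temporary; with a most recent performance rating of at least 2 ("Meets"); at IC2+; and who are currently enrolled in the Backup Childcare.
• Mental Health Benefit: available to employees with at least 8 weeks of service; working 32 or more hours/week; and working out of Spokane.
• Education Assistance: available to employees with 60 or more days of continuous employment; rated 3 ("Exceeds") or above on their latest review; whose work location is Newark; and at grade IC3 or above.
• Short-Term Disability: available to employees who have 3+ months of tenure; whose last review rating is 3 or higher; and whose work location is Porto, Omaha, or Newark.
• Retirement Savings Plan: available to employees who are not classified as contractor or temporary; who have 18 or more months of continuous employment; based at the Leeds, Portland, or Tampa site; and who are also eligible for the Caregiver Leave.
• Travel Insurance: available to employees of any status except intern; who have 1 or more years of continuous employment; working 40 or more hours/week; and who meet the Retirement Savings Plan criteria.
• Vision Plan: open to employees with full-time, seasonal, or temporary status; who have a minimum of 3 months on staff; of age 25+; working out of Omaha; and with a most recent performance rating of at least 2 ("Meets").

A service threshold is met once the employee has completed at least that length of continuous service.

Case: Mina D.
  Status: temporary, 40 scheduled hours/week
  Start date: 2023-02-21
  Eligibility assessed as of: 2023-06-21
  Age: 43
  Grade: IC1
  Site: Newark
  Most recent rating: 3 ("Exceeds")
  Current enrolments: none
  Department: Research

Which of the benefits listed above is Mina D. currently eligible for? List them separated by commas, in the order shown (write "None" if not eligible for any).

Service from 2023-02-21 to 2023-06-21: 120 days.
Caregiver Leave — status temporary ✓; service 120 days < 2 years (≈730 days) ✗ → not eligible.
Backup Childcare — status temporary ✓ (not excluded); service 120 days < 3 years (≈1095 days) ✗ → not eligible.
Medical Plan — status temporary ✓; rating 3 ≥ 2 ✓; grade IC1 < IC2 ✗ → not eligible.
Mental Health Benefit — service 120 days ≥ 8 weeks (≈56 days) ✓; 40 hrs/wk ≥ 32 ✓; site Newark ✗ (not Spokane) → not eligible.
Education Assistance — service 120 days ≥ 60 days ✓; rating 3 ≥ 3 ✓; site Newark ✓; grade IC1 < IC3 ✗ → not eligible.
Short-Term Disability — service 120 days ≥ 3 months (≈90 days) ✓; rating 3 ≥ 3 ✓; site Newark ✓ → eligible.
Retirement Savings Plan — status temporary ✗ (excluded) → not eligible.
Travel Insurance — status temporary ✓ (not excluded); service 120 days < 1 year (≈365 days) ✗ → not eligible.
Vision Plan — status temporary ✓; service 120 days ≥ 3 months (≈90 days) ✓; age 43 ≥ 25 ✓; site Newark ✗ (not Omaha) → not eligible.

Short-Term Disability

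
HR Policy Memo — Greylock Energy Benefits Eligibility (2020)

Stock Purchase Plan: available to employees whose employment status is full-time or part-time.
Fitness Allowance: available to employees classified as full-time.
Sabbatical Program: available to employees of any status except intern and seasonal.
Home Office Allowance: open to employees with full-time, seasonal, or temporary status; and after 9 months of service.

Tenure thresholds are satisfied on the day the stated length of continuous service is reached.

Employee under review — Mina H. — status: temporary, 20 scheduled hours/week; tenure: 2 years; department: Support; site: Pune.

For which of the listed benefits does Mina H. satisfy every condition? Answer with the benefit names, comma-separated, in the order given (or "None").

Stock Purchase Plan — status temporary ✗ (requires full-time or part-time) → not eligible.
Fitness Allowance — status temporary ✗ (requires full-time) → not eligible.
Sabbatical Program — status temporary ✓ (not excluded) → eligible.
Home Office Allowance — status temporary ✓; service 2 years ≥ 9 months (≈270 days) ✓ → eligible.

Sabbatical Program, Home Office Allowance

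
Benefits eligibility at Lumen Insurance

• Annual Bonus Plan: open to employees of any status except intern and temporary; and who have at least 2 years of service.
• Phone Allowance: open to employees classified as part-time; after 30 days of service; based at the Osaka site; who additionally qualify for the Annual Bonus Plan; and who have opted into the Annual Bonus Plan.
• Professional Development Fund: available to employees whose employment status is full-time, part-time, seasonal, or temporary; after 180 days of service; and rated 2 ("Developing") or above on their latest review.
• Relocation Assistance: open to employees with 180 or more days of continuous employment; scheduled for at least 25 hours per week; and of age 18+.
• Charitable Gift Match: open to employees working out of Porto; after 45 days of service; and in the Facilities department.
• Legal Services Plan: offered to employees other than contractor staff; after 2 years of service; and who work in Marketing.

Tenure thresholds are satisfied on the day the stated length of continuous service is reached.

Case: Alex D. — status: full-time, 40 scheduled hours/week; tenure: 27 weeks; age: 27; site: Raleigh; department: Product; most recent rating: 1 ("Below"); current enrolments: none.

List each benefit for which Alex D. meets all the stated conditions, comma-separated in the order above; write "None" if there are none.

Annual Bonus Plan — status full-time ✓ (not excluded); service 27 weeks < 2 years (≈730 days) ✗ → not eligible.
Phone Allowance — status full-time ✗ (requires part-time) → not eligible.
Professional Development Fund — status full-time ✓; service 27 weeks ≥ 180 days ✓; rating 1 < 2 ✗ → not eligible.
Relocation Assistance — service 27 weeks ≥ 180 days ✓; 40 hrs/wk ≥ 25 ✓; age 27 ≥ 18 ✓ → eligible.
Charitable Gift Match — site Raleigh ✗ (not Porto) → not eligible.
Legal Services Plan — status full-time ✓ (not excluded); service 27 weeks < 2 years (≈730 days) ✗ → not eligible.

Relocation Assistance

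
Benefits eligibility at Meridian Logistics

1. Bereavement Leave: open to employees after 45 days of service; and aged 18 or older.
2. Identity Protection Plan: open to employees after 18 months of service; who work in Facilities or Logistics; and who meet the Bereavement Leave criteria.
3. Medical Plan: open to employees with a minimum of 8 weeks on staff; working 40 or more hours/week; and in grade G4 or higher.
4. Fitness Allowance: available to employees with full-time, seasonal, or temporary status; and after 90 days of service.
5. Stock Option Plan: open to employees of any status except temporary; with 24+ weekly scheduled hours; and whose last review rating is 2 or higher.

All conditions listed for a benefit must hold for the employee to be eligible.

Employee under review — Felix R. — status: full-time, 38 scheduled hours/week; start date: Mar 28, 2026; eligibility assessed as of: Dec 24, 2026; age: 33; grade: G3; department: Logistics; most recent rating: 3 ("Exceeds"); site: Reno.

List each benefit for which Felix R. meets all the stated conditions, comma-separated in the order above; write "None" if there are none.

Service from Mar 28, 2026 to Dec 24, 2026: 271 days.
Bereavement Leave — service 271 days ≥ 45 days ✓; age 33 ≥ 18 ✓ → eligible.
Identity Protection Plan — service 271 days < 18 months (≈540 days) ✗ → not eligible.
Medical Plan — service 271 days ≥ 8 weeks (≈56 days) ✓; 38 hrs/wk < 40 ✗ → not eligible.
Fitness Allowance — status full-time ✓; service 271 days ≥ 90 days ✓ → eligible.
Stock Option Plan — status full-time ✓ (not excluded); 38 hrs/wk ≥ 24 ✓; rating 3 ≥ 2 ✓ → eligible.

Bereavement Leave, Fitness Allowance, Stock Option Plan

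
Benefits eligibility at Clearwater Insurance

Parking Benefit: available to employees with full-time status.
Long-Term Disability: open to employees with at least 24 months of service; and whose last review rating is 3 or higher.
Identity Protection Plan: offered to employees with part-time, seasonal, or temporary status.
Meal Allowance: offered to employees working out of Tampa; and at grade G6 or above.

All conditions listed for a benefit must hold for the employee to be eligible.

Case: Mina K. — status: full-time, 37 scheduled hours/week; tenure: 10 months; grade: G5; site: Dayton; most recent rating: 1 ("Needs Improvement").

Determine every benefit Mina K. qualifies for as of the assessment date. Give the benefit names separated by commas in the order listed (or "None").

Parking Benefit

Parking Benefit — status full-time ✓ → eligible.
Long-Term Disability — service 10 months < 24 months ✗ → not eligible.
Identity Protection Plan — status full-time ✗ (requires part-time, seasonal, or temporary) → not eligible.
Meal Allowance — site Dayton ✗ (not Tampa) → not eligible.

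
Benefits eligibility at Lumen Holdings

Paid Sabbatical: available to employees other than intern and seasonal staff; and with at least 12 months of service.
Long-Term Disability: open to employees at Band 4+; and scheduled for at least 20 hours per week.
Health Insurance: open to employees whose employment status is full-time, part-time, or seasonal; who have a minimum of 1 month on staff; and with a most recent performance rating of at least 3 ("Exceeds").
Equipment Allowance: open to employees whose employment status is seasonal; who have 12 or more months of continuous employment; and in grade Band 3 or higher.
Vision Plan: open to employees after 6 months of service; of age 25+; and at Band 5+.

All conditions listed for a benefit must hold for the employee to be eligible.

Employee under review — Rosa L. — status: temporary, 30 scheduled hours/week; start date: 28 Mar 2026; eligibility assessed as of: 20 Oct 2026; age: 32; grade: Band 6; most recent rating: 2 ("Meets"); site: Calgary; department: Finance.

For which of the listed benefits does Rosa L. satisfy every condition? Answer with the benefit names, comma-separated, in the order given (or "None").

Service from 28 Mar 2026 to 20 Oct 2026: 206 days.
Paid Sabbatical — status temporary ✓ (not excluded); service 206 days < 12 months (≈360 days) ✗ → not eligible.
Long-Term Disability — grade Band 6 ≥ Band 4 ✓; 30 hrs/wk ≥ 20 ✓ → eligible.
Health Insurance — status temporary ✗ (requires full-time, part-time, or seasonal) → not eligible.
Equipment Allowance — status temporary ✗ (requires seasonal) → not eligible.
Vision Plan — service 206 days ≥ 6 months (≈180 days) ✓; age 32 ≥ 25 ✓; grade Band 6 ≥ Band 5 ✓ → eligible.

Long-Term Disability, Vision Plan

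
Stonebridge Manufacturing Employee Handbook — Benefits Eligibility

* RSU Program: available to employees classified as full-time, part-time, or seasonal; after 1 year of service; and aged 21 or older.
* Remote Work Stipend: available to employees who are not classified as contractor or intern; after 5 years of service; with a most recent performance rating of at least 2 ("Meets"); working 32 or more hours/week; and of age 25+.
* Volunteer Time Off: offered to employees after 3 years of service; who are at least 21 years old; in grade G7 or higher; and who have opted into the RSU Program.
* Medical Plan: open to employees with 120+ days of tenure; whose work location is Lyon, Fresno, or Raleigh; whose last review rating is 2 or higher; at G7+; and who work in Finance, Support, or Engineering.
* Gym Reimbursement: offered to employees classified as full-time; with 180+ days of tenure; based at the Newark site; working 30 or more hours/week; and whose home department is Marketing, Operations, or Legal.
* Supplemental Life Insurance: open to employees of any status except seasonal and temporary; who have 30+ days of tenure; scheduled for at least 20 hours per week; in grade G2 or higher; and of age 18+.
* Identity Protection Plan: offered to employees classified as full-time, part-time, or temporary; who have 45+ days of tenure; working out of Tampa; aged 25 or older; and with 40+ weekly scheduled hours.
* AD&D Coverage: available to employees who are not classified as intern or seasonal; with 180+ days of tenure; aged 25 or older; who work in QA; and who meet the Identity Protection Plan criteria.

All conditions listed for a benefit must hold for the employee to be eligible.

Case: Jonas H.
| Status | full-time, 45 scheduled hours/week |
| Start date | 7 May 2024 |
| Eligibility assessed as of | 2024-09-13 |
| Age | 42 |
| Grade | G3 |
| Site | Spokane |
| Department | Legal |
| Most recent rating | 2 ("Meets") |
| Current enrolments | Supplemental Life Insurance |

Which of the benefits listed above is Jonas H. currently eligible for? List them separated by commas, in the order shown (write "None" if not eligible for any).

Supplemental Life Insurance

Service from 7 May 2024 to 2024-09-13: 129 days.
RSU Program — status full-time ✓; service 129 days < 1 year (≈365 days) ✗ → not eligible.
Remote Work Stipend — status full-time ✓ (not excluded); service 129 days < 5 years (≈1825 days) ✗ → not eligible.
Volunteer Time Off — service 129 days < 3 years (≈1095 days) ✗ → not eligible.
Medical Plan — service 129 days ≥ 120 days ✓; site Spokane ✗ (not Lyon, Fresno, or Raleigh) → not eligible.
Gym Reimbursement — status full-time ✓; service 129 days < 180 days ✗ → not eligible.
Supplemental Life Insurance — status full-time ✓ (not excluded); service 129 days ≥ 30 days ✓; 45 hrs/wk ≥ 20 ✓; grade G3 ≥ G2 ✓; age 42 ≥ 18 ✓ → eligible.
Identity Protection Plan — status full-time ✓; service 129 days ≥ 45 days ✓; site Spokane ✗ (not Tampa) → not eligible.
AD&D Coverage — status full-time ✓ (not excluded); service 129 days < 180 days ✗ → not eligible.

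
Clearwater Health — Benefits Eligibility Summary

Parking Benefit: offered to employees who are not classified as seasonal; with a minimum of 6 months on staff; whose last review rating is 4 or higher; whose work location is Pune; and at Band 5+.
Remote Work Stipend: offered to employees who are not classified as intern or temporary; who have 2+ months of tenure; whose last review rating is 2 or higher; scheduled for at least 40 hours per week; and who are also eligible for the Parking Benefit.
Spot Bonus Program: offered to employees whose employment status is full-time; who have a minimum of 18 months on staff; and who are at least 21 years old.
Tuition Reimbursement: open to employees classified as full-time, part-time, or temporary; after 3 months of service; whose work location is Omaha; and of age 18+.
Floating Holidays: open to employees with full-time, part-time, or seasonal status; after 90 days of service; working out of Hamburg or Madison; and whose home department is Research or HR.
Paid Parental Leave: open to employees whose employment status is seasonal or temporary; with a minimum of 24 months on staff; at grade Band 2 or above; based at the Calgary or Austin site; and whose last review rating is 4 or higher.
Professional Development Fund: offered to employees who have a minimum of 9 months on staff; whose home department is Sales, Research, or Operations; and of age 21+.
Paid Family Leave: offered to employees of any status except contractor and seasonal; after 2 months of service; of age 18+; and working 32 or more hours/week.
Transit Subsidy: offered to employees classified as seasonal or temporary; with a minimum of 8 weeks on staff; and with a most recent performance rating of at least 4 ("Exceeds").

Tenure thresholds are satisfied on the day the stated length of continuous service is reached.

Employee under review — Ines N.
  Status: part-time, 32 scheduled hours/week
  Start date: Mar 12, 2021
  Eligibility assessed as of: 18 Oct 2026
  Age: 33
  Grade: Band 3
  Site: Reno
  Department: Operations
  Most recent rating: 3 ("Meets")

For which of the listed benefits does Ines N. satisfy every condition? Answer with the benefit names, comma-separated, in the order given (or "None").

Professional Development Fund, Paid Family Leave

Service from Mar 12, 2021 to 18 Oct 2026: 2046 days.
Parking Benefit — status part-time ✓ (not excluded); service 2046 days ≥ 6 months (≈180 days) ✓; rating 3 < 4 ✗ → not eligible.
Remote Work Stipend — status part-time ✓ (not excluded); service 2046 days ≥ 2 months (≈60 days) ✓; rating 3 ≥ 2 ✓; 32 hrs/wk < 40 ✗ → not eligible.
Spot Bonus Program — status part-time ✗ (requires full-time) → not eligible.
Tuition Reimbursement — status part-time ✓; service 2046 days ≥ 3 months (≈90 days) ✓; site Reno ✗ (not Omaha) → not eligible.
Floating Holidays — status part-time ✓; service 2046 days ≥ 90 days ✓; site Reno ✗ (not Hamburg or Madison) → not eligible.
Paid Parental Leave — status part-time ✗ (requires seasonal or temporary) → not eligible.
Professional Development Fund — service 2046 days ≥ 9 months (≈270 days) ✓; dept Operations ✓; age 33 ≥ 21 ✓ → eligible.
Paid Family Leave — status part-time ✓ (not excluded); service 2046 days ≥ 2 months (≈60 days) ✓; age 33 ≥ 18 ✓; 32 hrs/wk ≥ 32 ✓ → eligible.
Transit Subsidy — status part-time ✗ (requires seasonal or temporary) → not eligible.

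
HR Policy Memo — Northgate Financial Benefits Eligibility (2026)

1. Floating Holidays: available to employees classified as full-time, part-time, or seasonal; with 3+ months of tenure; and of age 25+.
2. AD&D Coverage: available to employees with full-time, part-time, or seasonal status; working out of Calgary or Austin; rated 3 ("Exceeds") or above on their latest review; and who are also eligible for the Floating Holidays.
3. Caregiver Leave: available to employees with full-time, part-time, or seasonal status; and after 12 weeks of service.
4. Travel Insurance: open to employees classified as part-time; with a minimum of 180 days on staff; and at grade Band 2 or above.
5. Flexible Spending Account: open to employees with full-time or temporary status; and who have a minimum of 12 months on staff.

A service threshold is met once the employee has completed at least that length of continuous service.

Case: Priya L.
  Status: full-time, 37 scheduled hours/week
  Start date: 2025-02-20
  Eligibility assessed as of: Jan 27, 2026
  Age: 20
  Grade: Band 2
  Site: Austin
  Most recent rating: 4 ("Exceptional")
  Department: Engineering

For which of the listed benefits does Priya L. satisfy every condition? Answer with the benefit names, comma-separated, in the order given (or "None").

Caregiver Leave

Service from 2025-02-20 to Jan 27, 2026: 341 days.
Floating Holidays — status full-time ✓; service 341 days ≥ 3 months (≈90 days) ✓; age 20 < 25 ✗ → not eligible.
AD&D Coverage — status full-time ✓; site Austin ✓; rating 4 ≥ 3 ✓; not eligible for Floating Holidays ✗ → not eligible.
Caregiver Leave — status full-time ✓; service 341 days ≥ 12 weeks (≈84 days) ✓ → eligible.
Travel Insurance — status full-time ✗ (requires part-time) → not eligible.
Flexible Spending Account — status full-time ✓; service 341 days < 12 months (≈360 days) ✗ → not eligible.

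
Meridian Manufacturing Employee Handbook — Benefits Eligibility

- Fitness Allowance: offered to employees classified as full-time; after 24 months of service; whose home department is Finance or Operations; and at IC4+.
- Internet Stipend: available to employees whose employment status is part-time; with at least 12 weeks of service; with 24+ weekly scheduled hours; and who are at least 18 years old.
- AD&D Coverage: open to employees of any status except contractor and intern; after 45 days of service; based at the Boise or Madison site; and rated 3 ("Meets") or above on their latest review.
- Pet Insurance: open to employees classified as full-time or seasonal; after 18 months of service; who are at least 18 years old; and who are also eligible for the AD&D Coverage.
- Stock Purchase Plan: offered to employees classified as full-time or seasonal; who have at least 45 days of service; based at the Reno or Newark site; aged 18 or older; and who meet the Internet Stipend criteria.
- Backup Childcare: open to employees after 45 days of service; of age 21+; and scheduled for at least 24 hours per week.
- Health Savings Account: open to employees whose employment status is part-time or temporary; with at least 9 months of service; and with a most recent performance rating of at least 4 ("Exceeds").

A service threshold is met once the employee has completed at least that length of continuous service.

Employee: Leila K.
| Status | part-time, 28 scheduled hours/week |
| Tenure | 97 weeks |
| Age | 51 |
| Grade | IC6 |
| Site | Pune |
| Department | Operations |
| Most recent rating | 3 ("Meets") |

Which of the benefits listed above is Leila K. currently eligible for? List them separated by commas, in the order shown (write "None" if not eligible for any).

Internet Stipend, Backup Childcare

Fitness Allowance — status part-time ✗ (requires full-time) → not eligible.
Internet Stipend — status part-time ✓; service 97 weeks ≥ 12 weeks ✓; 28 hrs/wk ≥ 24 ✓; age 51 ≥ 18 ✓ → eligible.
AD&D Coverage — status part-time ✓ (not excluded); service 97 weeks ≥ 45 days ✓; site Pune ✗ (not Boise or Madison) → not eligible.
Pet Insurance — status part-time ✗ (requires full-time or seasonal) → not eligible.
Stock Purchase Plan — status part-time ✗ (requires full-time or seasonal) → not eligible.
Backup Childcare — service 97 weeks ≥ 45 days ✓; age 51 ≥ 21 ✓; 28 hrs/wk ≥ 24 ✓ → eligible.
Health Savings Account — status part-time ✓; service 97 weeks ≥ 9 months (≈270 days) ✓; rating 3 < 4 ✗ → not eligible.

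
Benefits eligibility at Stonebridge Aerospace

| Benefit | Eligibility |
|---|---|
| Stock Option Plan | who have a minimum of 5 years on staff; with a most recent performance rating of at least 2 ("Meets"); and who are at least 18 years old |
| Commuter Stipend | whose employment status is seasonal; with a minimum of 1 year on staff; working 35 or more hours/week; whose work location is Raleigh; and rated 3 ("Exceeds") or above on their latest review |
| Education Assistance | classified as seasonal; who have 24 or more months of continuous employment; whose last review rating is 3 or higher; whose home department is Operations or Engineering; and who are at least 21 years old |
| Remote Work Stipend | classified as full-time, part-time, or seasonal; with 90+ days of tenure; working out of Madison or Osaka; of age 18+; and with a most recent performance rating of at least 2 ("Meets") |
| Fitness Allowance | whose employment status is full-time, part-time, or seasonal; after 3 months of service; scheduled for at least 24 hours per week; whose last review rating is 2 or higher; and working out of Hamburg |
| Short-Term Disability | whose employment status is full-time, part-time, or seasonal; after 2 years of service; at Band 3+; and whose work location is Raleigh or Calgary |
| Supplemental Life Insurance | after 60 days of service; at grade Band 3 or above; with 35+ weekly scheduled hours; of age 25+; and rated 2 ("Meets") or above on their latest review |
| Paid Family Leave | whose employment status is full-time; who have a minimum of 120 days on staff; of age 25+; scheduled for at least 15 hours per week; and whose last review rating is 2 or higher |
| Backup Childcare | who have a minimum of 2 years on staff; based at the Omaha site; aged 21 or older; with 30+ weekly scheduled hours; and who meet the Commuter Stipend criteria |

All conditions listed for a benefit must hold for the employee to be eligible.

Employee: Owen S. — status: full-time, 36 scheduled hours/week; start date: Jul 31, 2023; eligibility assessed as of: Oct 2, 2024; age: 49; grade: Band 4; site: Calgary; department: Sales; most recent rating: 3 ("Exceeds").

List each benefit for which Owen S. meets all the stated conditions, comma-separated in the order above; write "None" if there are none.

Service from Jul 31, 2023 to Oct 2, 2024: 429 days.
Stock Option Plan — service 429 days < 5 years (≈1825 days) ✗ → not eligible.
Commuter Stipend — status full-time ✗ (requires seasonal) → not eligible.
Education Assistance — status full-time ✗ (requires seasonal) → not eligible.
Remote Work Stipend — status full-time ✓; service 429 days ≥ 90 days ✓; site Calgary ✗ (not Madison or Osaka) → not eligible.
Fitness Allowance — status full-time ✓; service 429 days ≥ 3 months (≈90 days) ✓; 36 hrs/wk ≥ 24 ✓; rating 3 ≥ 2 ✓; site Calgary ✗ (not Hamburg) → not eligible.
Short-Term Disability — status full-time ✓; service 429 days < 2 years (≈730 days) ✗ → not eligible.
Supplemental Life Insurance — service 429 days ≥ 60 days ✓; grade Band 4 ≥ Band 3 ✓; 36 hrs/wk ≥ 35 ✓; age 49 ≥ 25 ✓; rating 3 ≥ 2 ✓ → eligible.
Paid Family Leave — status full-time ✓; service 429 days ≥ 120 days ✓; age 49 ≥ 25 ✓; 36 hrs/wk ≥ 15 ✓; rating 3 ≥ 2 ✓ → eligible.
Backup Childcare — service 429 days < 2 years (≈730 days) ✗ → not eligible.

Supplemental Life Insurance, Paid Family Leave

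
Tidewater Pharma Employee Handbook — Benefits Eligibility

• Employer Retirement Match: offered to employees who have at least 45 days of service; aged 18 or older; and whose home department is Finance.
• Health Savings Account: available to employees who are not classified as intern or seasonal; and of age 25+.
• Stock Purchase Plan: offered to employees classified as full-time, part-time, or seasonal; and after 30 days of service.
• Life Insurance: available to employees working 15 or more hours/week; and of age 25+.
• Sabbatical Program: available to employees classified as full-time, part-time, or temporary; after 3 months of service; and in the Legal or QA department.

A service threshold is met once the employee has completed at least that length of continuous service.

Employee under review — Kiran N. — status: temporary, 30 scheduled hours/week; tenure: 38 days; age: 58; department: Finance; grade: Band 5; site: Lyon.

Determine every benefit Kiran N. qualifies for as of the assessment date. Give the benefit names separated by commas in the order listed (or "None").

Health Savings Account, Life Insurance

Employer Retirement Match — service 38 days < 45 days ✗ → not eligible.
Health Savings Account — status temporary ✓ (not excluded); age 58 ≥ 25 ✓ → eligible.
Stock Purchase Plan — status temporary ✗ (requires full-time, part-time, or seasonal) → not eligible.
Life Insurance — 30 hrs/wk ≥ 15 ✓; age 58 ≥ 25 ✓ → eligible.
Sabbatical Program — status temporary ✓; service 38 days < 3 months (≈90 days) ✗ → not eligible.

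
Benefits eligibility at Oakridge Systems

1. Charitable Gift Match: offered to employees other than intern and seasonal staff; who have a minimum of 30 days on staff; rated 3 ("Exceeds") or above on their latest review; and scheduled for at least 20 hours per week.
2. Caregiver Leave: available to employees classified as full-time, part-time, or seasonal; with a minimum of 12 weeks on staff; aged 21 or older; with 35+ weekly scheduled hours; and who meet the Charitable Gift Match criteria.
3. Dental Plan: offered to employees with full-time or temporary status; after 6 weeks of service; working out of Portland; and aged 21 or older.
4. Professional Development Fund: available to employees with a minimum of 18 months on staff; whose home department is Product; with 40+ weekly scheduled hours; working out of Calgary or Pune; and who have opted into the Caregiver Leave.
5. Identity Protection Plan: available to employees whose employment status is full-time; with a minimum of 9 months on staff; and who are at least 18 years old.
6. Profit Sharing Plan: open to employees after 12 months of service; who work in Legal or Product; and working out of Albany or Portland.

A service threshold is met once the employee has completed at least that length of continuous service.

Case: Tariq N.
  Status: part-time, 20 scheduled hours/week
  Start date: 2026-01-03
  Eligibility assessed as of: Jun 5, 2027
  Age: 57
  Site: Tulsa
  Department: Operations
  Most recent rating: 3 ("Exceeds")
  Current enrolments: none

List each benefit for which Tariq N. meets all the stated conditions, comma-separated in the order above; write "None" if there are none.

Service from 2026-01-03 to Jun 5, 2027: 518 days.
Charitable Gift Match — status part-time ✓ (not excluded); service 518 days ≥ 30 days ✓; rating 3 ≥ 3 ✓; 20 hrs/wk ≥ 20 ✓ → eligible.
Caregiver Leave — status part-time ✓; service 518 days ≥ 12 weeks (≈84 days) ✓; age 57 ≥ 21 ✓; 20 hrs/wk < 35 ✗ → not eligible.
Dental Plan — status part-time ✗ (requires full-time or temporary) → not eligible.
Professional Development Fund — service 518 days < 18 months (≈540 days) ✗ → not eligible.
Identity Protection Plan — status part-time ✗ (requires full-time) → not eligible.
Profit Sharing Plan — service 518 days ≥ 12 months (≈360 days) ✓; dept Operations ✗ → not eligible.

Charitable Gift Match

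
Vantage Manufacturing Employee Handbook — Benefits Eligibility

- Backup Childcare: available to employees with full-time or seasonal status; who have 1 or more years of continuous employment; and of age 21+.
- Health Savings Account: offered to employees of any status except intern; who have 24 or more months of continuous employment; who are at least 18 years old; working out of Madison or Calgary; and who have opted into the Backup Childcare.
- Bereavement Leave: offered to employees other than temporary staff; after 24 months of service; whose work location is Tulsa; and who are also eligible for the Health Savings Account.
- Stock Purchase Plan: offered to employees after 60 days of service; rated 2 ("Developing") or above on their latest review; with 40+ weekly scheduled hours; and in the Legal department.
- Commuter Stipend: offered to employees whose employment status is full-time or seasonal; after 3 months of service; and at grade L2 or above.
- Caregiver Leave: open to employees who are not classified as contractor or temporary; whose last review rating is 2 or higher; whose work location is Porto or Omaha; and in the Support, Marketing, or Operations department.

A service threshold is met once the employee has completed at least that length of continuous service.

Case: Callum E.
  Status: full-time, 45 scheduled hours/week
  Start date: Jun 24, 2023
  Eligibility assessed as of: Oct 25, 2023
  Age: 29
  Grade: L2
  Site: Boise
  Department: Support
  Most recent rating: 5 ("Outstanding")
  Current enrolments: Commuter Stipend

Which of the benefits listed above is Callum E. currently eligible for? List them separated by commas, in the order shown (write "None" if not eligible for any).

Service from Jun 24, 2023 to Oct 25, 2023: 123 days.
Backup Childcare — status full-time ✓; service 123 days < 1 year (≈365 days) ✗ → not eligible.
Health Savings Account — status full-time ✓ (not excluded); service 123 days < 24 months (≈720 days) ✗ → not eligible.
Bereavement Leave — status full-time ✓ (not excluded); service 123 days < 24 months (≈720 days) ✗ → not eligible.
Stock Purchase Plan — service 123 days ≥ 60 days ✓; rating 5 ≥ 2 ✓; 45 hrs/wk ≥ 40 ✓; dept Support ✗ → not eligible.
Commuter Stipend — status full-time ✓; service 123 days ≥ 3 months (≈90 days) ✓; grade L2 ≥ L2 ✓ → eligible.
Caregiver Leave — status full-time ✓ (not excluded); rating 5 ≥ 2 ✓; site Boise ✗ (not Porto or Omaha) → not eligible.

Commuter Stipend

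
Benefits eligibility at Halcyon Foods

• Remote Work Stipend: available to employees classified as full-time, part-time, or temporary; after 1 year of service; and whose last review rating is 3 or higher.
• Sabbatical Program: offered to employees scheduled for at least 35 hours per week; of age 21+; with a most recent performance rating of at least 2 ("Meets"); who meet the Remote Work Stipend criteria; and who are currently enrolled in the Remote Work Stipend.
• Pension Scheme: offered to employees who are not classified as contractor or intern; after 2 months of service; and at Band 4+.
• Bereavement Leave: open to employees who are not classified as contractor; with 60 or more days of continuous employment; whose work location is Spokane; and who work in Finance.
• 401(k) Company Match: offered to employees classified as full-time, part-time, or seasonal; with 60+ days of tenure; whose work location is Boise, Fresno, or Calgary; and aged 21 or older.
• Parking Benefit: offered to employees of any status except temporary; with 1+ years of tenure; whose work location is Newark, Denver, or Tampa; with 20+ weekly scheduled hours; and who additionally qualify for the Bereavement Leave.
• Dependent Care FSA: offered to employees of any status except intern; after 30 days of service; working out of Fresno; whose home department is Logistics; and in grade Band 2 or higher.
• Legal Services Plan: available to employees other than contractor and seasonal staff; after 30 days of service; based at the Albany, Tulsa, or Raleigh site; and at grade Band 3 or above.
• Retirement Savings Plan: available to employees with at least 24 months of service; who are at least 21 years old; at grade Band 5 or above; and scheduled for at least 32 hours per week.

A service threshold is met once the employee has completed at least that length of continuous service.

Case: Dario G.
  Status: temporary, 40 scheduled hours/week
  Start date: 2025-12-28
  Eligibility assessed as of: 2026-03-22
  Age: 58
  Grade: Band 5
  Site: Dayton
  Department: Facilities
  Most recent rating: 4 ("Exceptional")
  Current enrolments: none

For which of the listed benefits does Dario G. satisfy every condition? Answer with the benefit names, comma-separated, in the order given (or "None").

Service from 2025-12-28 to 2026-03-22: 84 days.
Remote Work Stipend — status temporary ✓; service 84 days < 1 year (≈365 days) ✗ → not eligible.
Sabbatical Program — 40 hrs/wk ≥ 35 ✓; age 58 ≥ 21 ✓; rating 4 ≥ 2 ✓; not eligible for Remote Work Stipend ✗ → not eligible.
Pension Scheme — status temporary ✓ (not excluded); service 84 days ≥ 2 months (≈60 days) ✓; grade Band 5 ≥ Band 4 ✓ → eligible.
Bereavement Leave — status temporary ✓ (not excluded); service 84 days ≥ 60 days ✓; site Dayton ✗ (not Spokane) → not eligible.
401(k) Company Match — status temporary ✗ (requires full-time, part-time, or seasonal) → not eligible.
Parking Benefit — status temporary ✗ (excluded) → not eligible.
Dependent Care FSA — status temporary ✓ (not excluded); service 84 days ≥ 30 days ✓; site Dayton ✗ (not Fresno) → not eligible.
Legal Services Plan — status temporary ✓ (not excluded); service 84 days ≥ 30 days ✓; site Dayton ✗ (not Albany, Tulsa, or Raleigh) → not eligible.
Retirement Savings Plan — service 84 days < 24 months (≈720 days) ✗ → not eligible.

Pension Scheme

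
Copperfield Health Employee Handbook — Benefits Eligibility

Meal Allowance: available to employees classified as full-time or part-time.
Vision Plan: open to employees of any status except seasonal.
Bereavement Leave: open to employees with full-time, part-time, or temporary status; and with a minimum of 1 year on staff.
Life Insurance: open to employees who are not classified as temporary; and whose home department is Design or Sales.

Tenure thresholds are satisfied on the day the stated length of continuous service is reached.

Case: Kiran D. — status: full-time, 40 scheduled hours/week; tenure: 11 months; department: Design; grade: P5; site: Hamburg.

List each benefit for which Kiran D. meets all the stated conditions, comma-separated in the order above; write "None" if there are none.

Meal Allowance, Vision Plan, Life Insurance

Meal Allowance — status full-time ✓ → eligible.
Vision Plan — status full-time ✓ (not excluded) → eligible.
Bereavement Leave — status full-time ✓; service 11 months < 1 year (≈365 days) ✗ → not eligible.
Life Insurance — status full-time ✓ (not excluded); dept Design ✓ → eligible.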